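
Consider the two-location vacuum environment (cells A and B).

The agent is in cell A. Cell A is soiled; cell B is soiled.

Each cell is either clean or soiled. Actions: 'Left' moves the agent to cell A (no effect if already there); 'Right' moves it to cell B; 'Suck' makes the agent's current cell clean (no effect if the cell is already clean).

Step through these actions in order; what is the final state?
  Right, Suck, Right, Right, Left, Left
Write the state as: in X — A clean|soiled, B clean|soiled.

in A — A soiled, B clean

[1] after Right: in B — A soiled, B soiled
[2] after Suck: in B — A soiled, B clean
[3] after Right: in B — A soiled, B clean
[4] after Right: in B — A soiled, B clean
[5] after Left: in A — A soiled, B clean
[6] after Left: in A — A soiled, B clean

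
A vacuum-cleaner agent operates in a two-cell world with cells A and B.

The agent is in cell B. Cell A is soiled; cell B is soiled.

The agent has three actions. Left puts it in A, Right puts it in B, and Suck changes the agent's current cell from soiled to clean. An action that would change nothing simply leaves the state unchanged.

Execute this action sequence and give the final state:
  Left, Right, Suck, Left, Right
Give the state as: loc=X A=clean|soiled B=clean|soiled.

t=1 Left ⇒ loc=A A=soiled B=soiled
t=2 Right ⇒ loc=B A=soiled B=soiled
t=3 Suck ⇒ loc=B A=soiled B=clean
t=4 Left ⇒ loc=A A=soiled B=clean
t=5 Right ⇒ loc=B A=soiled B=clean

loc=B A=soiled B=clean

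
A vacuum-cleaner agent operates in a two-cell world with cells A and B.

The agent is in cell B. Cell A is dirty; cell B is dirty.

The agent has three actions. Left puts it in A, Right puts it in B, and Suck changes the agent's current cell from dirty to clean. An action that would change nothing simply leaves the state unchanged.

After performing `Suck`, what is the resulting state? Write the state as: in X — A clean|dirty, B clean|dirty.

in B — A dirty, B clean

start: in B — A dirty, B dirty
t=1 Suck ⇒ in B — A dirty, B clean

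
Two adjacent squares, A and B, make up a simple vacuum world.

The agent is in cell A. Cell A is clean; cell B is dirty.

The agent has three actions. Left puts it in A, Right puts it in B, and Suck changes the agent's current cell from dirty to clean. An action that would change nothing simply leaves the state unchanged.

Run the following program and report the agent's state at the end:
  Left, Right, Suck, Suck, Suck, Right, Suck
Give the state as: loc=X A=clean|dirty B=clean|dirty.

loc=B A=clean B=clean

step 1/7 (Left): loc=A A=clean B=dirty
step 2/7 (Right): loc=B A=clean B=dirty
step 3/7 (Suck): loc=B A=clean B=clean
step 4/7 (Suck): loc=B A=clean B=clean
step 5/7 (Suck): loc=B A=clean B=clean
step 6/7 (Right): loc=B A=clean B=clean
step 7/7 (Suck): loc=B A=clean B=clean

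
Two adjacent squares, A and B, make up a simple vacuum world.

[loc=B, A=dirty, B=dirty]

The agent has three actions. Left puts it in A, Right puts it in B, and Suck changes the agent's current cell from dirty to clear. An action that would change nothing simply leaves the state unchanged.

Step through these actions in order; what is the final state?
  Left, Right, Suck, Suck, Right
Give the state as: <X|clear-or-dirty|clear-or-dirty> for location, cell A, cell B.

Left (#1): <A|dirty|dirty>
Right (#2): <B|dirty|dirty>
Suck (#3): <B|dirty|clear>
Suck (#4): <B|dirty|clear>
Right (#5): <B|dirty|clear>

<B|dirty|clear>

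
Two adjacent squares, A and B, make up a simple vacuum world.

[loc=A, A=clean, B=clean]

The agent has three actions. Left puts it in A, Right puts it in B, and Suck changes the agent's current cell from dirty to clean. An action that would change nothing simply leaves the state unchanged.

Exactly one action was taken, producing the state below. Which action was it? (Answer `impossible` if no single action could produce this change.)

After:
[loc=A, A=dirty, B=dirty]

impossible

try  Left: (A; A:clean, B:clean)
try Right: (B; A:clean, B:clean)
try  Suck: (A; A:clean, B:clean)
no single action produces the after-state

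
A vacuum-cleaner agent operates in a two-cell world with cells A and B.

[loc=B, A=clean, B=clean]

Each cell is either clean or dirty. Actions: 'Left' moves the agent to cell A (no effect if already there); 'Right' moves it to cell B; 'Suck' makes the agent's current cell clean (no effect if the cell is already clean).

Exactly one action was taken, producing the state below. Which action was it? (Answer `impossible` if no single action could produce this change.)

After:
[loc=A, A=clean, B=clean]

Left

try  Left: loc=A A=clean B=clean  ← match
try Right: loc=B A=clean B=clean
try  Suck: loc=B A=clean B=clean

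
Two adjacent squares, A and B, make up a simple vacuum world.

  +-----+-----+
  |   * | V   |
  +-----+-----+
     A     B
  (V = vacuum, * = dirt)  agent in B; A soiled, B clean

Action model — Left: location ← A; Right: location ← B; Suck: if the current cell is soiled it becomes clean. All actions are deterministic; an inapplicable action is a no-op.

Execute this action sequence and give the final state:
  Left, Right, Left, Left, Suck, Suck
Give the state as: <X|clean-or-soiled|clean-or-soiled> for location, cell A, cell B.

<A|clean|clean>

step 1/6 (Left): <A|soiled|clean>
step 2/6 (Right): <B|soiled|clean>
step 3/6 (Left): <A|soiled|clean>
step 4/6 (Left): <A|soiled|clean>
step 5/6 (Suck): <A|clean|clean>
step 6/6 (Suck): <A|clean|clean>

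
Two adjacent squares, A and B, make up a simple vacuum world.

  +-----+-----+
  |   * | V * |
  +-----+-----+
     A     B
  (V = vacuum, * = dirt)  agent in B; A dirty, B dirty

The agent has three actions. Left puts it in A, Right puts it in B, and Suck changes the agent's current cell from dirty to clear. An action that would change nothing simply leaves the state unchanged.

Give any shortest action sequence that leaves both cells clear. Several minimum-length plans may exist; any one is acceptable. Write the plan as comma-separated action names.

Suck (#1): in B — A dirty, B clear
Left (#2): in A — A dirty, B clear
Suck (#3): in A — A clear, B clear
min 3: Suck B + move + Suck A

Suck, Left, Suck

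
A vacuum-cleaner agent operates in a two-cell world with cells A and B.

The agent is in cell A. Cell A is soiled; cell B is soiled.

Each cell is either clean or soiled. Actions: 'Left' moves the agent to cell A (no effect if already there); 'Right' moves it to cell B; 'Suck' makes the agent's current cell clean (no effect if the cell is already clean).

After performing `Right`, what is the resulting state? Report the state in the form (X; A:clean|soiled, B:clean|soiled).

start: (A; A:soiled, B:soiled)
1) do Right; now (B; A:soiled, B:soiled)

(B; A:soiled, B:soiled)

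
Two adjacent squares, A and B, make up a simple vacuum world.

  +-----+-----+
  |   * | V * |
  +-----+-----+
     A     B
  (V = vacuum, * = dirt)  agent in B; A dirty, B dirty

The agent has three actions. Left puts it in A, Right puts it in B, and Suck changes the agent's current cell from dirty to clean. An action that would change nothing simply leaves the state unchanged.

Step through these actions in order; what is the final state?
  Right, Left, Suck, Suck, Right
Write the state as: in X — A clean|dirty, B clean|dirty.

in B — A clean, B dirty

t=1 Right ⇒ in B — A dirty, B dirty
t=2 Left ⇒ in A — A dirty, B dirty
t=3 Suck ⇒ in A — A clean, B dirty
t=4 Suck ⇒ in A — A clean, B dirty
t=5 Right ⇒ in B — A clean, B dirty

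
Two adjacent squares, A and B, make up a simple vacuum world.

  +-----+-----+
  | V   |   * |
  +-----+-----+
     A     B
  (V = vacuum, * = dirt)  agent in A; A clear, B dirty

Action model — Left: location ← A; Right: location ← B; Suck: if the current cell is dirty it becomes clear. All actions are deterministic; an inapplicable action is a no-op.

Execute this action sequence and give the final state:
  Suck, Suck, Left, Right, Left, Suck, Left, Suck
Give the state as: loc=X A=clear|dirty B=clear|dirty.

[1] after Suck: loc=A A=clear B=dirty
[2] after Suck: loc=A A=clear B=dirty
[3] after Left: loc=A A=clear B=dirty
[4] after Right: loc=B A=clear B=dirty
[5] after Left: loc=A A=clear B=dirty
[6] after Suck: loc=A A=clear B=dirty
[7] after Left: loc=A A=clear B=dirty
[8] after Suck: loc=A A=clear B=dirty

loc=A A=clear B=dirty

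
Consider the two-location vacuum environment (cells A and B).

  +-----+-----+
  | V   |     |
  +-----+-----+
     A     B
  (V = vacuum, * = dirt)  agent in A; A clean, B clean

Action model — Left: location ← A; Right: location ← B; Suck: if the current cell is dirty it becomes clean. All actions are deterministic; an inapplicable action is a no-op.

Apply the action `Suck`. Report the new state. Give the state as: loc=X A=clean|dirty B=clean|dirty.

loc=A A=clean B=clean

start: loc=A A=clean B=clean
step 1/1 (Suck): loc=A A=clean B=clean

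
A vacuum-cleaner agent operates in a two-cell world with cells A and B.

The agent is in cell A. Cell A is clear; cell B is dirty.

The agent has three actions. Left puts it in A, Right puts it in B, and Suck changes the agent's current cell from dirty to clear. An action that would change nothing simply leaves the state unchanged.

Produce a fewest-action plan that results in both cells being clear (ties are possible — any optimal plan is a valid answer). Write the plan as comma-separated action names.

Right, Suck

1. Right → in B — A clear, B dirty
2. Suck → in B — A clear, B clear
min 2: go B then Suck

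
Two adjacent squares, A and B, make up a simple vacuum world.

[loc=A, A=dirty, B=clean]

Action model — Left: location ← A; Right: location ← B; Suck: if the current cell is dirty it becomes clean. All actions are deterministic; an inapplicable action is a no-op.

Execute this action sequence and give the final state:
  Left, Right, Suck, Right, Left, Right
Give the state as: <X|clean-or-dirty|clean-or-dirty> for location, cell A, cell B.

<B|dirty|clean>

step 1/6 (Left): <A|dirty|clean>
step 2/6 (Right): <B|dirty|clean>
step 3/6 (Suck): <B|dirty|clean>
step 4/6 (Right): <B|dirty|clean>
step 5/6 (Left): <A|dirty|clean>
step 6/6 (Right): <B|dirty|clean>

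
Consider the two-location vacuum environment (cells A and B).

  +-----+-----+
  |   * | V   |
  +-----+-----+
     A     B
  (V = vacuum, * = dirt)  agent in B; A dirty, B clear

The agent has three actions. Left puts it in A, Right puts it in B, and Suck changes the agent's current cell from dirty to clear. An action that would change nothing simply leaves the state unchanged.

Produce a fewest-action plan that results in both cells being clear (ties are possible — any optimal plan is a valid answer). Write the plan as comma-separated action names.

Left, Suck

step 1/2 (Left): loc=A A=dirty B=clear
step 2/2 (Suck): loc=A A=clear B=clear
min 2: go A then Suck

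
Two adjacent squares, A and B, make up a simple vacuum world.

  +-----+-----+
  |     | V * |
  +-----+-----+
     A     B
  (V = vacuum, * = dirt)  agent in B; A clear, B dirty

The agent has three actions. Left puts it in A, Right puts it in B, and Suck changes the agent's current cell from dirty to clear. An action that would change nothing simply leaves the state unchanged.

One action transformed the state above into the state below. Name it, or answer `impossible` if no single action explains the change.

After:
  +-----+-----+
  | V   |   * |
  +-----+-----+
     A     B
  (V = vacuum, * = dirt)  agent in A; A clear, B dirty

Left

try  Left: loc=A A=clear B=dirty  ← match
try Right: loc=B A=clear B=dirty
try  Suck: loc=B A=clear B=clear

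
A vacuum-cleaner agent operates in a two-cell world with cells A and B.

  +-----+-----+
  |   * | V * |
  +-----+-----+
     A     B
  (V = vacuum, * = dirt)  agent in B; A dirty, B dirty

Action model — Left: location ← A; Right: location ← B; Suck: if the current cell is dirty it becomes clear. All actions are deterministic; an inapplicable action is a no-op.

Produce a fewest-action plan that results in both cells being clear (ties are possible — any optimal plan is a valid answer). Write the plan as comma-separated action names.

Suck, Left, Suck

step 1/3 (Suck): (B; A:dirty, B:clear)
step 2/3 (Left): (A; A:dirty, B:clear)
step 3/3 (Suck): (A; A:clear, B:clear)
min 3: Suck B + move + Suck A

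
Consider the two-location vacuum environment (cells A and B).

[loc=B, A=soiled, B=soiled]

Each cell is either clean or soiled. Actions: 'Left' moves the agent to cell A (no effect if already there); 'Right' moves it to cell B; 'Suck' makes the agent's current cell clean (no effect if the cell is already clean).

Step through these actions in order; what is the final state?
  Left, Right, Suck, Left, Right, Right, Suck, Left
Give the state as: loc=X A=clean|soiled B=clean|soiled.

loc=A A=soiled B=clean

Left (#1): loc=A A=soiled B=soiled
Right (#2): loc=B A=soiled B=soiled
Suck (#3): loc=B A=soiled B=clean
Left (#4): loc=A A=soiled B=clean
Right (#5): loc=B A=soiled B=clean
Right (#6): loc=B A=soiled B=clean
Suck (#7): loc=B A=soiled B=clean
Left (#8): loc=A A=soiled B=clean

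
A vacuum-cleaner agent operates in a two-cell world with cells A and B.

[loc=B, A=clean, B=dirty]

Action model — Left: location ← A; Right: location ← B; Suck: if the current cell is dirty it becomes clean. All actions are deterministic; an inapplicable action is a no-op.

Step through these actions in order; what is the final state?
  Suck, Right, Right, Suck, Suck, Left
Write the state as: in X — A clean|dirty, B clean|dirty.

in A — A clean, B clean

[1] after Suck: in B — A clean, B clean
[2] after Right: in B — A clean, B clean
[3] after Right: in B — A clean, B clean
[4] after Suck: in B — A clean, B clean
[5] after Suck: in B — A clean, B clean
[6] after Left: in A — A clean, B clean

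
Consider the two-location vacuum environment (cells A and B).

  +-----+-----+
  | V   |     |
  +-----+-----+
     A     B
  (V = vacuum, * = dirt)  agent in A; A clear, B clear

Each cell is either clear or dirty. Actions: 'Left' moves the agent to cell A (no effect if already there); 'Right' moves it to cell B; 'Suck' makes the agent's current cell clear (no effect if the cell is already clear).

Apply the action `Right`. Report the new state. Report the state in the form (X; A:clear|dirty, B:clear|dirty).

(B; A:clear, B:clear)

start: (A; A:clear, B:clear)
t=1 Right ⇒ (B; A:clear, B:clear)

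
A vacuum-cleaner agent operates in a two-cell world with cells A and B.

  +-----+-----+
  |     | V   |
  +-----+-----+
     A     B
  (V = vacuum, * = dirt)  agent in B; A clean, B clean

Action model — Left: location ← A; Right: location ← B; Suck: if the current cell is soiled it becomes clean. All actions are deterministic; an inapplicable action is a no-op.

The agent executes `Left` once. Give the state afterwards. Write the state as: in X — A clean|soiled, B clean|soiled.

start: in B — A clean, B clean
t=1 Left ⇒ in A — A clean, B clean

in A — A clean, B clean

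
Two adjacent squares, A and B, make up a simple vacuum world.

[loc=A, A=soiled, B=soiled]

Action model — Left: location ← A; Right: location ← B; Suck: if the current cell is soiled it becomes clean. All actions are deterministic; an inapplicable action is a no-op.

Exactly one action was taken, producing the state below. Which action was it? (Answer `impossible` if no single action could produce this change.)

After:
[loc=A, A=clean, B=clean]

try  Left: (A; A:soiled, B:soiled)
try Right: (B; A:soiled, B:soiled)
try  Suck: (A; A:clean, B:soiled)
no single action produces the after-state

impossible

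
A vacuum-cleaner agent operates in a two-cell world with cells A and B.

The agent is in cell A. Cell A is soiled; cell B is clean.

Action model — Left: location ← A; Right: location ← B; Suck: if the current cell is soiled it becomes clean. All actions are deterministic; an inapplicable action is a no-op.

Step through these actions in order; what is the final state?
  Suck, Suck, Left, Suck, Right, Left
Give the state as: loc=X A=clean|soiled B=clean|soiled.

[1] after Suck: loc=A A=clean B=clean
[2] after Suck: loc=A A=clean B=clean
[3] after Left: loc=A A=clean B=clean
[4] after Suck: loc=A A=clean B=clean
[5] after Right: loc=B A=clean B=clean
[6] after Left: loc=A A=clean B=clean

loc=A A=clean B=clean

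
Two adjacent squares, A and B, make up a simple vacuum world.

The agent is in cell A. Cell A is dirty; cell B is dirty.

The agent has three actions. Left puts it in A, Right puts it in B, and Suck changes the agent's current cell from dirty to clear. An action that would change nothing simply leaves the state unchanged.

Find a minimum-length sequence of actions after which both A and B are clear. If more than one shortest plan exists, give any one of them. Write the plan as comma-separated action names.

Suck (#1): (A; A:clear, B:dirty)
Right (#2): (B; A:clear, B:dirty)
Suck (#3): (B; A:clear, B:clear)
min 3: Suck A + move + Suck B

Suck, Right, Suck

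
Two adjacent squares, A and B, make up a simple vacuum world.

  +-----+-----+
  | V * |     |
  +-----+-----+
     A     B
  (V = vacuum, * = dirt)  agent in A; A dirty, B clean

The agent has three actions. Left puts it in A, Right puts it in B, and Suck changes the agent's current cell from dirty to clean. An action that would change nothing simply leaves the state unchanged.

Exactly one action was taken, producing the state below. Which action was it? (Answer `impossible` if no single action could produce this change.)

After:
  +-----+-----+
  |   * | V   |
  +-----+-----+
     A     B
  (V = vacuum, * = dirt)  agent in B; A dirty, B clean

try  Left: loc=A A=dirty B=clean
try Right: loc=B A=dirty B=clean  ← match
try  Suck: loc=A A=clean B=clean

Right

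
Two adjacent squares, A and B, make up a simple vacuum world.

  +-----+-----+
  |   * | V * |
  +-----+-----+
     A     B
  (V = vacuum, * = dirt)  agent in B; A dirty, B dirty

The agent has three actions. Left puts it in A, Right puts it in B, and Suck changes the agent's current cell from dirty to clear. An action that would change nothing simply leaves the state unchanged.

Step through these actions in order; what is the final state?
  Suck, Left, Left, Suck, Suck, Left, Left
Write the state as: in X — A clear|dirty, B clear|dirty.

step 1/7 (Suck): in B — A dirty, B clear
step 2/7 (Left): in A — A dirty, B clear
step 3/7 (Left): in A — A dirty, B clear
step 4/7 (Suck): in A — A clear, B clear
step 5/7 (Suck): in A — A clear, B clear
step 6/7 (Left): in A — A clear, B clear
step 7/7 (Left): in A — A clear, B clear

in A — A clear, B clear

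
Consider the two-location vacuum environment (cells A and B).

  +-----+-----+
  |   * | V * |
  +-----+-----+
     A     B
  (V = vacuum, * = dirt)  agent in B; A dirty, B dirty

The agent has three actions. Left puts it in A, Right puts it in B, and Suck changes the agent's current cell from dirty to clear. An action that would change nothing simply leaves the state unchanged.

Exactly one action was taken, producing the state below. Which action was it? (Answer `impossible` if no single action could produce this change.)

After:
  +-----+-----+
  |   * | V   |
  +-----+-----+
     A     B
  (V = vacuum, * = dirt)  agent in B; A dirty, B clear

Suck

try  Left: in A — A dirty, B dirty
try Right: in B — A dirty, B dirty
try  Suck: in B — A dirty, B clear  ← match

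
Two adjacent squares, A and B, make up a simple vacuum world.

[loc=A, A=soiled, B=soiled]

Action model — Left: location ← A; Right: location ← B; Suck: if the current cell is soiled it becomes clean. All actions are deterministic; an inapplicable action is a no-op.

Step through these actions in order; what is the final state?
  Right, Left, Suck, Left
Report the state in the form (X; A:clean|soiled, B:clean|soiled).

1. Right → (B; A:soiled, B:soiled)
2. Left → (A; A:soiled, B:soiled)
3. Suck → (A; A:clean, B:soiled)
4. Left → (A; A:clean, B:soiled)

(A; A:clean, B:soiled)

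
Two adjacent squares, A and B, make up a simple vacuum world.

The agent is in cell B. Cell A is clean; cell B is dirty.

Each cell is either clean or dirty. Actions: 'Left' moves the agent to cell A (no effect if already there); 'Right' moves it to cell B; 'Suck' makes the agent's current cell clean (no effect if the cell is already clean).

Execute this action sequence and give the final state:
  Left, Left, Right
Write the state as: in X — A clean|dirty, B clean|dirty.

in B — A clean, B dirty

[1] after Left: in A — A clean, B dirty
[2] after Left: in A — A clean, B dirty
[3] after Right: in B — A clean, B dirty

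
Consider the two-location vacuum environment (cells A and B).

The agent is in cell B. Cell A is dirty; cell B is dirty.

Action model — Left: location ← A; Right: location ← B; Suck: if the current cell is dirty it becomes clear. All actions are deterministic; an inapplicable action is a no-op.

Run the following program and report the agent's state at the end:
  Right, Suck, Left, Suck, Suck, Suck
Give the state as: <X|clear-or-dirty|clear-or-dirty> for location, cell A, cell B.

<A|clear|clear>

1. Right → <B|dirty|dirty>
2. Suck → <B|dirty|clear>
3. Left → <A|dirty|clear>
4. Suck → <A|clear|clear>
5. Suck → <A|clear|clear>
6. Suck → <A|clear|clear>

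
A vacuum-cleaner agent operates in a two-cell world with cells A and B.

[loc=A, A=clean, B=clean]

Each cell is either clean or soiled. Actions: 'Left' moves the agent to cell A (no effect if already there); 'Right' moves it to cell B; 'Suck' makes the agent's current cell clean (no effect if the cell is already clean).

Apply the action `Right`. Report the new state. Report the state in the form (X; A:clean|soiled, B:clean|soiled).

(B; A:clean, B:clean)

start: (A; A:clean, B:clean)
1. Right → (B; A:clean, B:clean)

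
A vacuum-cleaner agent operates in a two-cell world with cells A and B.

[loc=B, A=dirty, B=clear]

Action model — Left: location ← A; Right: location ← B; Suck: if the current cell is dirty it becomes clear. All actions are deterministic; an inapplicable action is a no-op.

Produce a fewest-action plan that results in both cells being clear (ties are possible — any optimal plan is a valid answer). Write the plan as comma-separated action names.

Left, Suck

1. Left → (A; A:dirty, B:clear)
2. Suck → (A; A:clear, B:clear)
min 2: go A then Suck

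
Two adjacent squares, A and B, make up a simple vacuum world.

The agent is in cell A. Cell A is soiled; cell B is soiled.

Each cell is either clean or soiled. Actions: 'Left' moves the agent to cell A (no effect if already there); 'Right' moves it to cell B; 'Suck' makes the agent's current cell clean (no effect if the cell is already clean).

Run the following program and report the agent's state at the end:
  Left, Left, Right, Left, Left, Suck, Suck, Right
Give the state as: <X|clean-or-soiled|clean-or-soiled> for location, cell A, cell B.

<B|clean|soiled>

1) do Left; now <A|soiled|soiled>
2) do Left; now <A|soiled|soiled>
3) do Right; now <B|soiled|soiled>
4) do Left; now <A|soiled|soiled>
5) do Left; now <A|soiled|soiled>
6) do Suck; now <A|clean|soiled>
7) do Suck; now <A|clean|soiled>
8) do Right; now <B|clean|soiled>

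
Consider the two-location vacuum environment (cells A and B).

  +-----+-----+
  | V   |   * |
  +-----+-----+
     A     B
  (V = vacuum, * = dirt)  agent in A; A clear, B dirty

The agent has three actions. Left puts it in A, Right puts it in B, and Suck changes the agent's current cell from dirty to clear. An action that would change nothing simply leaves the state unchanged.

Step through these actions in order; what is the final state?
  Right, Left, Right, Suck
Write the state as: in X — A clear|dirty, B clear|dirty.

in B — A clear, B clear

t=1 Right ⇒ in B — A clear, B dirty
t=2 Left ⇒ in A — A clear, B dirty
t=3 Right ⇒ in B — A clear, B dirty
t=4 Suck ⇒ in B — A clear, B clear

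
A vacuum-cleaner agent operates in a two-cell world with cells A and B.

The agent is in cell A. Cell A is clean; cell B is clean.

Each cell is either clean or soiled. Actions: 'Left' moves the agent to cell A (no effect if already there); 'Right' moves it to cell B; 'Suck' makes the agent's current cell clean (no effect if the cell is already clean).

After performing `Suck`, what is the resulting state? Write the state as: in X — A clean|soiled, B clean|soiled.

in A — A clean, B clean

start: in A — A clean, B clean
1. Suck → in A — A clean, B clean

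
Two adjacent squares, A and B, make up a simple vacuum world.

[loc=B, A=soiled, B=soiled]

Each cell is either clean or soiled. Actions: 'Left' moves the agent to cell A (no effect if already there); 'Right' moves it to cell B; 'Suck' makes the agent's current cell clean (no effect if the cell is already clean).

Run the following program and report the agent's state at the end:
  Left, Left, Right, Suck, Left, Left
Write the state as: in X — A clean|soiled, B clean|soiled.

t=1 Left ⇒ in A — A soiled, B soiled
t=2 Left ⇒ in A — A soiled, B soiled
t=3 Right ⇒ in B — A soiled, B soiled
t=4 Suck ⇒ in B — A soiled, B clean
t=5 Left ⇒ in A — A soiled, B clean
t=6 Left ⇒ in A — A soiled, B clean

in A — A soiled, B clean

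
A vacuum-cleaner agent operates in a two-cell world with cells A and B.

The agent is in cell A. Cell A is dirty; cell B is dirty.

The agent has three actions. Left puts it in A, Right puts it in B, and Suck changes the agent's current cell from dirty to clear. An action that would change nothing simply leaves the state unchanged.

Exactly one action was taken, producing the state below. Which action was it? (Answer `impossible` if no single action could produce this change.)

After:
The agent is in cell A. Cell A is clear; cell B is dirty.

try  Left: loc=A A=dirty B=dirty
try Right: loc=B A=dirty B=dirty
try  Suck: loc=A A=clear B=dirty  ← match

Suck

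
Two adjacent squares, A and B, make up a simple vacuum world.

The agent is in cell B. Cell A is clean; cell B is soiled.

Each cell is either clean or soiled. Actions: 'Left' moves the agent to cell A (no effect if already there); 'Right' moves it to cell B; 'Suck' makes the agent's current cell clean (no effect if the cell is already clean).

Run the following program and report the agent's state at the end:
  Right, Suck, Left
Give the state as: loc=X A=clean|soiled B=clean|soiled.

Right (#1): loc=B A=clean B=soiled
Suck (#2): loc=B A=clean B=clean
Left (#3): loc=A A=clean B=clean

loc=A A=clean B=clean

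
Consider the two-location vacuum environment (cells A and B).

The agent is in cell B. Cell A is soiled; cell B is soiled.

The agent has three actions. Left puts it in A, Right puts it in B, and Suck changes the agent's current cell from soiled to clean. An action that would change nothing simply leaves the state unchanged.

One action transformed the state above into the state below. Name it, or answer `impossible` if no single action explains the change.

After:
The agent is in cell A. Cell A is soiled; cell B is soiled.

try  Left: <A|soiled|soiled>  ← match
try Right: <B|soiled|soiled>
try  Suck: <B|soiled|clean>

Left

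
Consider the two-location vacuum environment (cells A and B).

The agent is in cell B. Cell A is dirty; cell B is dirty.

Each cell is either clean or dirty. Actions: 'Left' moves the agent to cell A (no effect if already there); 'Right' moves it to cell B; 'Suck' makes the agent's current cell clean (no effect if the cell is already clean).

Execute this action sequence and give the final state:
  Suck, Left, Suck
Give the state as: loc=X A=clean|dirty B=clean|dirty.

step 1/3 (Suck): loc=B A=dirty B=clean
step 2/3 (Left): loc=A A=dirty B=clean
step 3/3 (Suck): loc=A A=clean B=clean

loc=A A=clean B=clean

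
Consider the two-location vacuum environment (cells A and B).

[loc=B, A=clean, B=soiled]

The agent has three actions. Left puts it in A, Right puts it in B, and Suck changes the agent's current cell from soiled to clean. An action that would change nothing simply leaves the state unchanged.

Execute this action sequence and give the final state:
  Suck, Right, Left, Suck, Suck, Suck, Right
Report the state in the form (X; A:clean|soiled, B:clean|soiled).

t=1 Suck ⇒ (B; A:clean, B:clean)
t=2 Right ⇒ (B; A:clean, B:clean)
t=3 Left ⇒ (A; A:clean, B:clean)
t=4 Suck ⇒ (A; A:clean, B:clean)
t=5 Suck ⇒ (A; A:clean, B:clean)
t=6 Suck ⇒ (A; A:clean, B:clean)
t=7 Right ⇒ (B; A:clean, B:clean)

(B; A:clean, B:clean)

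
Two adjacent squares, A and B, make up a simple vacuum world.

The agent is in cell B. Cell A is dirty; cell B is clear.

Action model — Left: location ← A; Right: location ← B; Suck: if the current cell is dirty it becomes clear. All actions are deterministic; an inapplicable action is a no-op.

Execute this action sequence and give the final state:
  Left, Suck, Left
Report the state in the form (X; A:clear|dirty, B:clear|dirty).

step 1/3 (Left): (A; A:dirty, B:clear)
step 2/3 (Suck): (A; A:clear, B:clear)
step 3/3 (Left): (A; A:clear, B:clear)

(A; A:clear, B:clear)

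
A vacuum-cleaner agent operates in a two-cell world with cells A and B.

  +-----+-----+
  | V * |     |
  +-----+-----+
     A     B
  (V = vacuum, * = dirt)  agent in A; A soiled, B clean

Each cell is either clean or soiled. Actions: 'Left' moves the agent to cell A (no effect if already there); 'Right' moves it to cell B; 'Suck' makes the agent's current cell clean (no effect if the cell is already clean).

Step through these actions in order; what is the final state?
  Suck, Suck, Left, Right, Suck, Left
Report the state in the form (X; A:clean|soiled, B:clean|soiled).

(A; A:clean, B:clean)

1) do Suck; now (A; A:clean, B:clean)
2) do Suck; now (A; A:clean, B:clean)
3) do Left; now (A; A:clean, B:clean)
4) do Right; now (B; A:clean, B:clean)
5) do Suck; now (B; A:clean, B:clean)
6) do Left; now (A; A:clean, B:clean)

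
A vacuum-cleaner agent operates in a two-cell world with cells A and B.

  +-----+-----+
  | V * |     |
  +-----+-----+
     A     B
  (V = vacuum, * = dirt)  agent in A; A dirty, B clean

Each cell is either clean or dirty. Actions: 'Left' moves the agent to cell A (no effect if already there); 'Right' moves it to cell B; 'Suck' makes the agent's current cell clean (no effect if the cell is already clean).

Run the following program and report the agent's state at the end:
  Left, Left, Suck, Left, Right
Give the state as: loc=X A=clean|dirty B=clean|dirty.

1) do Left; now loc=A A=dirty B=clean
2) do Left; now loc=A A=dirty B=clean
3) do Suck; now loc=A A=clean B=clean
4) do Left; now loc=A A=clean B=clean
5) do Right; now loc=B A=clean B=clean

loc=B A=clean B=clean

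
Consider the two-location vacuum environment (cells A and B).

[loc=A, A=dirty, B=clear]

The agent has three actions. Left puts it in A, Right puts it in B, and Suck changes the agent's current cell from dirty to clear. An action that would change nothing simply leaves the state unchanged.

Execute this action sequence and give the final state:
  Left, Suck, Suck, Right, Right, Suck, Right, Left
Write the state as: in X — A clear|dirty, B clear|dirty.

in A — A clear, B clear

t=1 Left ⇒ in A — A dirty, B clear
t=2 Suck ⇒ in A — A clear, B clear
t=3 Suck ⇒ in A — A clear, B clear
t=4 Right ⇒ in B — A clear, B clear
t=5 Right ⇒ in B — A clear, B clear
t=6 Suck ⇒ in B — A clear, B clear
t=7 Right ⇒ in B — A clear, B clear
t=8 Left ⇒ in A — A clear, B clear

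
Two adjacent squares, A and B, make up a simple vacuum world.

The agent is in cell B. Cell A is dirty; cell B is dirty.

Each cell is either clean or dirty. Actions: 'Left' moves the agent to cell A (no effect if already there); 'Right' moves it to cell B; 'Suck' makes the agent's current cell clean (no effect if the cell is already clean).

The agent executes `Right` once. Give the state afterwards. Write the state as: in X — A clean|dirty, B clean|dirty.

start: in B — A dirty, B dirty
t=1 Right ⇒ in B — A dirty, B dirty

in B — A dirty, B dirty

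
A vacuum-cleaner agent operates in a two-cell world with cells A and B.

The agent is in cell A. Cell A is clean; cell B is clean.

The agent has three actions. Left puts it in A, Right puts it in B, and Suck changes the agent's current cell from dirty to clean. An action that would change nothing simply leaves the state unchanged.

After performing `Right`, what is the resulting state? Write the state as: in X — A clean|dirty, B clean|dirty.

start: in A — A clean, B clean
1. Right → in B — A clean, B clean

in B — A clean, B clean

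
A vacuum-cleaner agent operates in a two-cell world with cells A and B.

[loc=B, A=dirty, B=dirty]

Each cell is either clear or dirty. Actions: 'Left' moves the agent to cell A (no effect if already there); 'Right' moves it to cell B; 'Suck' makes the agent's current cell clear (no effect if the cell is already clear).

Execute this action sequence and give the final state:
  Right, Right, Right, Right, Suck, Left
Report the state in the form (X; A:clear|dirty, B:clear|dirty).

(A; A:dirty, B:clear)

t=1 Right ⇒ (B; A:dirty, B:dirty)
t=2 Right ⇒ (B; A:dirty, B:dirty)
t=3 Right ⇒ (B; A:dirty, B:dirty)
t=4 Right ⇒ (B; A:dirty, B:dirty)
t=5 Suck ⇒ (B; A:dirty, B:clear)
t=6 Left ⇒ (A; A:dirty, B:clear)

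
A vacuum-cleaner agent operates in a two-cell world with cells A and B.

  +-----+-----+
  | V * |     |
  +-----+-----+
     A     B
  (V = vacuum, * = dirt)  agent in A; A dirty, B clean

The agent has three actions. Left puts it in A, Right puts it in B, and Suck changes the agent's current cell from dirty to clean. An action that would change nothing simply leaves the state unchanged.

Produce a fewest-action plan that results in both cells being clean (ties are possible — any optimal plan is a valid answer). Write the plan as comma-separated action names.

Suck

[1] after Suck: loc=A A=clean B=clean
min 1: A is dirty, one Suck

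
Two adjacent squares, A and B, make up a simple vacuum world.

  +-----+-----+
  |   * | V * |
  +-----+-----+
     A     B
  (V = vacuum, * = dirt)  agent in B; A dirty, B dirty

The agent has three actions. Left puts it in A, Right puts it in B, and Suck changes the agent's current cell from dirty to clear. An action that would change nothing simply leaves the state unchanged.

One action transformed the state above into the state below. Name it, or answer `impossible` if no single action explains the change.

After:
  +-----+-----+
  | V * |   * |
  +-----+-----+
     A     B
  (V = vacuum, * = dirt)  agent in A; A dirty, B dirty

try  Left: <A|dirty|dirty>  ← match
try Right: <B|dirty|dirty>
try  Suck: <B|dirty|clear>

Left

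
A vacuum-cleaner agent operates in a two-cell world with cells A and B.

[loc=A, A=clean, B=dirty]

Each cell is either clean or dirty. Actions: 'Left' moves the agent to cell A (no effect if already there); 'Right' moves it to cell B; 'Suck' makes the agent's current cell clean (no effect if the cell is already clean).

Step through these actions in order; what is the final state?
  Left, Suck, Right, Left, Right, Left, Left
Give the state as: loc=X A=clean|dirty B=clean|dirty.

[1] after Left: loc=A A=clean B=dirty
[2] after Suck: loc=A A=clean B=dirty
[3] after Right: loc=B A=clean B=dirty
[4] after Left: loc=A A=clean B=dirty
[5] after Right: loc=B A=clean B=dirty
[6] after Left: loc=A A=clean B=dirty
[7] after Left: loc=A A=clean B=dirty

loc=A A=clean B=dirty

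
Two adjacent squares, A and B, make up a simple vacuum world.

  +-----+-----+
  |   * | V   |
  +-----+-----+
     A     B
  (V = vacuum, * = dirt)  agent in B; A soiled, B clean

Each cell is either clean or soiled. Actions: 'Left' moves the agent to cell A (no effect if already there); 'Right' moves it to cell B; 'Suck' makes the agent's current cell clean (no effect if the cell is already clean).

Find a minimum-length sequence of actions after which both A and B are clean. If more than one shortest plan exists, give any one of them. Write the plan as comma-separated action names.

t=1 Left ⇒ <A|soiled|clean>
t=2 Suck ⇒ <A|clean|clean>
min 2: go A then Suck

Left, Suck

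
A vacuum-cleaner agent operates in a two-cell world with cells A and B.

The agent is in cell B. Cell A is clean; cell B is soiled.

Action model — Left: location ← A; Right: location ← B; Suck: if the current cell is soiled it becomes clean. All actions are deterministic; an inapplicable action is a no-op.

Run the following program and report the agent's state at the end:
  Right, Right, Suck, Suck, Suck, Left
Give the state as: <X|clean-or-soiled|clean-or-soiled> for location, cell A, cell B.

<A|clean|clean>

1. Right → <B|clean|soiled>
2. Right → <B|clean|soiled>
3. Suck → <B|clean|clean>
4. Suck → <B|clean|clean>
5. Suck → <B|clean|clean>
6. Left → <A|clean|clean>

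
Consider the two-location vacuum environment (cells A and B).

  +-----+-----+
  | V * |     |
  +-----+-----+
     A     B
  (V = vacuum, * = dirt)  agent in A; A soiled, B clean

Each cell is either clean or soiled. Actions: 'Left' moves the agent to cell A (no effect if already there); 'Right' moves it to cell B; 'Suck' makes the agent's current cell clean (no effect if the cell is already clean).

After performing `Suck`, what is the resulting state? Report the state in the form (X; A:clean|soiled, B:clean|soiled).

start: (A; A:soiled, B:clean)
t=1 Suck ⇒ (A; A:clean, B:clean)

(A; A:clean, B:clean)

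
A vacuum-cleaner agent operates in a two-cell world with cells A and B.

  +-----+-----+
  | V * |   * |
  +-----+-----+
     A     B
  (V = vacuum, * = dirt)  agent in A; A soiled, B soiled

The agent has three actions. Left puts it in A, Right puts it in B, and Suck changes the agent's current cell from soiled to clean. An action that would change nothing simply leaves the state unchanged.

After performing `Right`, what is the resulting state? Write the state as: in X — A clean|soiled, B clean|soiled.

start: in A — A soiled, B soiled
[1] after Right: in B — A soiled, B soiled

in B — A soiled, B soiled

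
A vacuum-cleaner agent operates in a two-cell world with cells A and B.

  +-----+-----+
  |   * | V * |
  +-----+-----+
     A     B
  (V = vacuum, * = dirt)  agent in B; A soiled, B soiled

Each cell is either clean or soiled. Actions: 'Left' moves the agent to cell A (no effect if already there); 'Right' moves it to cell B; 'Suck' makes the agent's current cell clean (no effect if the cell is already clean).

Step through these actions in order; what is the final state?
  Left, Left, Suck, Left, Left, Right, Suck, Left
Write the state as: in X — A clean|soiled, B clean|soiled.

in A — A clean, B clean

Left (#1): in A — A soiled, B soiled
Left (#2): in A — A soiled, B soiled
Suck (#3): in A — A clean, B soiled
Left (#4): in A — A clean, B soiled
Left (#5): in A — A clean, B soiled
Right (#6): in B — A clean, B soiled
Suck (#7): in B — A clean, B clean
Left (#8): in A — A clean, B clean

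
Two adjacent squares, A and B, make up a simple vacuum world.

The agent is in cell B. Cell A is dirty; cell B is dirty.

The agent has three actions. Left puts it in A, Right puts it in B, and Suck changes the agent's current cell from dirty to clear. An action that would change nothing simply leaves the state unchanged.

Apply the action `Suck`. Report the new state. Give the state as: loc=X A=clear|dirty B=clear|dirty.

start: loc=B A=dirty B=dirty
[1] after Suck: loc=B A=dirty B=clear

loc=B A=dirty B=clear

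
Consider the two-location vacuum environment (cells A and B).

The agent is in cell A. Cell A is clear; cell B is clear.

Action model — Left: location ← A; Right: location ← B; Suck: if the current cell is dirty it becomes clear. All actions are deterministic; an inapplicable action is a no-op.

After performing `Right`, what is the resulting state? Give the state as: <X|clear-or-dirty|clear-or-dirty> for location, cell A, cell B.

<B|clear|clear>

start: <A|clear|clear>
1. Right → <B|clear|clear>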